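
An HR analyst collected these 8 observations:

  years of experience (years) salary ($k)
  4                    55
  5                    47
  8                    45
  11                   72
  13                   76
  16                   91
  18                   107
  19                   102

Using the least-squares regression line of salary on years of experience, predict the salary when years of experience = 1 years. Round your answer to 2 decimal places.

31.48

n = 8, Σx = 94, Σy = 595, Σxy = 7915, Σx² = 1336
Sxx = Σx² − (Σx)²/n = 1336 − 1104.5 = 231.5
Sxy = Σxy − (Σx)(Σy)/n = 7915 − 6991.25 = 923.75
b = Sxy/Sxx = 923.75/231.5 = 3.990281
a = ȳ − b·x̄ = 74.375 − 3.990281·11.75 = 27.489201
ŷ(1) = a + b·1 = 27.489201 + 3.990281·1 = 31.479482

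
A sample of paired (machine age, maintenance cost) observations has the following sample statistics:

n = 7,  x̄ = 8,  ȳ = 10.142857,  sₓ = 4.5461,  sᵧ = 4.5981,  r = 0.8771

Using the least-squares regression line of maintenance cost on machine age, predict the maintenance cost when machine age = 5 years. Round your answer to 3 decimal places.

7.481

b = r · sᵧ/sₓ = 0.8771 · 4.5981/4.5461 = 0.887133
a = ȳ − b·x̄ = 10.142857 − 0.887133·8 = 3.045796
ŷ(5) = a + b·5 = 3.045796 + 0.887133·5 = 7.481459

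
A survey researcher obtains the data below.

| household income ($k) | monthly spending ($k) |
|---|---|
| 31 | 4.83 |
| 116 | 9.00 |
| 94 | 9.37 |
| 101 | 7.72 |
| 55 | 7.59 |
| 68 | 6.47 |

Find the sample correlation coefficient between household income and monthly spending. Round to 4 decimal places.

n = 6, Σx = 465, Σy = 44.98, Σxy = 3711.64, Σx² = 41103, Σy² = 351.1932
Sxx = Σx² − (Σx)²/n = 41103 − 36037.5 = 5065.5
Sxy = Σxy − (Σx)(Σy)/n = 3711.64 − 3485.95 = 225.69
Syy = Σy² − (Σy)²/n = 351.1932 − 337.200067 = 13.993133
r = Sxy/√(Sxx·Syy) = 225.69/√(70882.2169) = 225.69/266.237144 = 0.847703

0.8477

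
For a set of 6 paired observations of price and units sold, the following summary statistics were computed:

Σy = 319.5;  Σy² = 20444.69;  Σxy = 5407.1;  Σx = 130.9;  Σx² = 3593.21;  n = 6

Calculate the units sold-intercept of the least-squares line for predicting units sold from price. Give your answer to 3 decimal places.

Sxx = Σx² − (Σx)²/n = 3593.21 − 2855.801667 = 737.408333
Sxy = Σxy − (Σx)(Σy)/n = 5407.1 − 6970.425 = -1563.325
b = Sxy/Sxx = -1563.325/737.408333 = -2.120026
a = ȳ − b·x̄ = 53.25 − (-2.120026)·21.816667 = 99.501905

99.502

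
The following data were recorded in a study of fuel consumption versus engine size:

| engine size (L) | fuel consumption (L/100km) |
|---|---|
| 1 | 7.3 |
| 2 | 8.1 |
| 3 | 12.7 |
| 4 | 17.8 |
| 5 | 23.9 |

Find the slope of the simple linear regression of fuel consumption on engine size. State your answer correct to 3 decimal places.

4.290

n = 5, Σx = 15, Σy = 69.8, Σxy = 252.3, Σx² = 55
Sxx = Σx² − (Σx)²/n = 55 − 45 = 10
Sxy = Σxy − (Σx)(Σy)/n = 252.3 − 209.4 = 42.9
b = Sxy/Sxx = 42.9/10 = 4.29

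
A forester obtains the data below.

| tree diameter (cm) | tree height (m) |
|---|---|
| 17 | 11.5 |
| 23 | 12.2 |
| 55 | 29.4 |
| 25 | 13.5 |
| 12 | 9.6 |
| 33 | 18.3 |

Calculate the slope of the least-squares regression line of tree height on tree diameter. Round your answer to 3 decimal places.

0.474

n = 6, Σx = 165, Σy = 94.5, Σxy = 3149.7, Σx² = 5701
Sxx = Σx² − (Σx)²/n = 5701 − 4537.5 = 1163.5
Sxy = Σxy − (Σx)(Σy)/n = 3149.7 − 2598.75 = 550.95
b = Sxy/Sxx = 550.95/1163.5 = 0.473528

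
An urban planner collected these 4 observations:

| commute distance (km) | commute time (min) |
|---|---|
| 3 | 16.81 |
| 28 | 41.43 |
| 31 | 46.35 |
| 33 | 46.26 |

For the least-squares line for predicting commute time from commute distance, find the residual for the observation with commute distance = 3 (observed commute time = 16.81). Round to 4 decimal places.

n = 4, Σx = 95, Σy = 150.85, Σxy = 4173.9, Σx² = 2843
Sxx = Σx² − (Σx)²/n = 2843 − 2256.25 = 586.75
Sxy = Σxy − (Σx)(Σy)/n = 4173.9 − 3582.6875 = 591.2125
b = Sxy/Sxx = 591.2125/586.75 = 1.007605
a = ȳ − b·x̄ = 37.7125 − 1.007605·23.75 = 13.781870
ŷ(3) = 13.781870 + 1.007605·3 = 16.804687
residual = y − ŷ = 16.81 − 16.804687 = 0.005313

0.0053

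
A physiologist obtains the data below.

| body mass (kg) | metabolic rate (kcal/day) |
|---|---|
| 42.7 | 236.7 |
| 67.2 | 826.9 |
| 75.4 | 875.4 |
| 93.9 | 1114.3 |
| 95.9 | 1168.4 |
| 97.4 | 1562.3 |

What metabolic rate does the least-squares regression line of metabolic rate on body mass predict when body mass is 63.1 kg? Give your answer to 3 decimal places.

659.607

n = 6, Σx = 472.5, Σy = 5784, Σxy = 500530.28, Σx² = 39525.07
Sxx = Σx² − (Σx)²/n = 39525.07 − 37209.375 = 2315.695
Sxy = Σxy − (Σx)(Σy)/n = 500530.28 − 455490 = 45040.28
b = Sxy/Sxx = 45040.28/2315.695 = 19.450005
a = ȳ − b·x̄ = 964 − 19.450005·78.75 = -567.687917
ŷ(63.1) = a + b·63.1 = -567.687917 + 19.450005·63.1 = 659.607417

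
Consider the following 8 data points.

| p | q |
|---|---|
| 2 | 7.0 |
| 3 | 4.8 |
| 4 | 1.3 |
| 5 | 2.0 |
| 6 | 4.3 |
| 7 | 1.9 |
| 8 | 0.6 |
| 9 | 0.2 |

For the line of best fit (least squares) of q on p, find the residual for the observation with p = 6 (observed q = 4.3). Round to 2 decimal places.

1.92

n = 8, Σx = 44, Σy = 22.1, Σxy = 89.3, Σx² = 284
Sxx = Σx² − (Σx)²/n = 284 − 242 = 42
Sxy = Σxy − (Σx)(Σy)/n = 89.3 − 121.55 = -32.25
b = Sxy/Sxx = -32.25/42 = -0.767857
a = ȳ − b·x̄ = 2.7625 − (-0.767857)·5.5 = 6.985714
ŷ(6) = 6.985714 + (-0.767857)·6 = 2.378571
residual = y − ŷ = 4.3 − 2.378571 = 1.921429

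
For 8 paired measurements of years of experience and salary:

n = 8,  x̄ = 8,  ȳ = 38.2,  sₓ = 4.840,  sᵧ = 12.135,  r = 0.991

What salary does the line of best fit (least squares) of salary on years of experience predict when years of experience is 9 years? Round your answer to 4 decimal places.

b = r · sᵧ/sₓ = 0.991 · 12.135/4.84 = 2.484666
a = ȳ − b·x̄ = 38.2 − 2.484666·8 = 18.322669
ŷ(9) = a + b·9 = 18.322669 + 2.484666·9 = 40.684666

40.6847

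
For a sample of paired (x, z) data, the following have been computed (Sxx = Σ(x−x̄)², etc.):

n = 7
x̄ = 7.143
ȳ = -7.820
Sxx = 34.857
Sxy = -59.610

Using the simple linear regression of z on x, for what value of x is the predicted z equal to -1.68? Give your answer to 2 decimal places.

3.55

b = Sxy/Sxx = -59.61/34.857 = -1.710130
a = ȳ − b·x̄ = -7.82 − (-1.710130)·7.143 = 4.395458
Set a + b·x = -1.68: x = (-1.68 − 4.395458) / (-1.710130) = 3.552630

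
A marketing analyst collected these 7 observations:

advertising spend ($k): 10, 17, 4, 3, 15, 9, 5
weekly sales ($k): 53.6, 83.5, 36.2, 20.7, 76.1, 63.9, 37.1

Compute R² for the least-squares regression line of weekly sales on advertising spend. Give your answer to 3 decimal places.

0.933

n = 7, Σx = 63, Σy = 371.1, Σxy = 4064.5, Σx² = 745, Σy² = 22834.97
Sxx = Σx² − (Σx)²/n = 745 − 567 = 178
Sxy = Σxy − (Σx)(Σy)/n = 4064.5 − 3339.9 = 724.6
Syy = Σy² − (Σy)²/n = 22834.97 − 19673.601429 = 3161.368571
R² = Sxy²/(Sxx·Syy) = (724.6)²/(178·3161.368571) = 0.933043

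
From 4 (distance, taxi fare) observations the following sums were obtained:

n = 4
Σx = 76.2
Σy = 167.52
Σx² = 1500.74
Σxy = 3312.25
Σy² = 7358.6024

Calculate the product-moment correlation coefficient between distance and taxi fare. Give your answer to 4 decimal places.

0.9322

Sxx = Σx² − (Σx)²/n = 1500.74 − 1451.61 = 49.13
Sxy = Σxy − (Σx)(Σy)/n = 3312.25 − 3191.256 = 120.994
Syy = Σy² − (Σy)²/n = 7358.6024 − 7015.7376 = 342.8648
r = Sxy/√(Sxx·Syy) = 120.994/√(16844.947624) = 120.994/129.788087 = 0.932243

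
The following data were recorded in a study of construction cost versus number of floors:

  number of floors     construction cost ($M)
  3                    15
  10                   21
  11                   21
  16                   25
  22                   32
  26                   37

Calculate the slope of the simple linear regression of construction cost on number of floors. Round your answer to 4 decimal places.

0.9493

n = 6, Σx = 88, Σy = 151, Σxy = 2552, Σx² = 1646
Sxx = Σx² − (Σx)²/n = 1646 − 1290.666667 = 355.333333
Sxy = Σxy − (Σx)(Σy)/n = 2552 − 2214.666667 = 337.333333
b = Sxy/Sxx = 337.333333/355.333333 = 0.949343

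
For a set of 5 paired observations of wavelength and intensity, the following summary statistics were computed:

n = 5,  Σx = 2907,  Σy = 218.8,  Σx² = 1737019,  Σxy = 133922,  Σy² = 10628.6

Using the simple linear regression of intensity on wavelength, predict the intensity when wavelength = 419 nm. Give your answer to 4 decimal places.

20.5142

Sxx = Σx² − (Σx)²/n = 1737019 − 1690129.8 = 46889.2
Sxy = Σxy − (Σx)(Σy)/n = 133922 − 127210.32 = 6711.68
b = Sxy/Sxx = 6711.68/46889.2 = 0.143139
a = ȳ − b·x̄ = 43.76 − 0.143139·581.4 = -39.461099
ŷ(419) = a + b·419 = -39.461099 + 0.143139·419 = 20.514203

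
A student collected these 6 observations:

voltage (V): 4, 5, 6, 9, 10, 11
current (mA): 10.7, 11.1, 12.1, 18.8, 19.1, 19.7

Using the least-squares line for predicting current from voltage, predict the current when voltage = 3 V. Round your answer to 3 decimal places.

8.576

n = 6, Σx = 45, Σy = 91.5, Σxy = 747.8, Σx² = 379
Sxx = Σx² − (Σx)²/n = 379 − 337.5 = 41.5
Sxy = Σxy − (Σx)(Σy)/n = 747.8 − 686.25 = 61.55
b = Sxy/Sxx = 61.55/41.5 = 1.483133
a = ȳ − b·x̄ = 15.25 − 1.483133·7.5 = 4.126506
ŷ(3) = a + b·3 = 4.126506 + 1.483133·3 = 8.575904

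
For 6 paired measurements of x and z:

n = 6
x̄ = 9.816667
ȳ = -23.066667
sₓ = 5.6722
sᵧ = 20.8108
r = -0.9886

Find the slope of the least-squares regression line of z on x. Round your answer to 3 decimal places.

-3.627

b = r · sᵧ/sₓ = -0.9886 · 20.8108/5.6722 = -3.627086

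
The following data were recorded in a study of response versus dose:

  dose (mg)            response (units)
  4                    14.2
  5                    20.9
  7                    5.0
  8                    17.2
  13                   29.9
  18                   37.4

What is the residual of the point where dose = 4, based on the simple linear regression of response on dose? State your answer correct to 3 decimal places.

n = 6, Σx = 55, Σy = 124.6, Σxy = 1395.8, Σx² = 647
Sxx = Σx² − (Σx)²/n = 647 − 504.166667 = 142.833333
Sxy = Σxy − (Σx)(Σy)/n = 1395.8 − 1142.166667 = 253.633333
b = Sxy/Sxx = 253.633333/142.833333 = 1.775729
a = ȳ − b·x̄ = 20.766667 − 1.775729·9.166667 = 4.489148
ŷ(4) = 4.489148 + 1.775729·4 = 11.592065
residual = y − ŷ = 14.2 − 11.592065 = 2.607935

2.608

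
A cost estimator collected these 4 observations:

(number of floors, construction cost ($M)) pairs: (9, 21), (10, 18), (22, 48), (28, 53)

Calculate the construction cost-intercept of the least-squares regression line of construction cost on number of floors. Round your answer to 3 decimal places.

n = 4, Σx = 69, Σy = 140, Σxy = 2909, Σx² = 1449
Sxx = Σx² − (Σx)²/n = 1449 − 1190.25 = 258.75
Sxy = Σxy − (Σx)(Σy)/n = 2909 − 2415 = 494
b = Sxy/Sxx = 494/258.75 = 1.909179
a = ȳ − b·x̄ = 35 − 1.909179·17.25 = 2.066667

2.067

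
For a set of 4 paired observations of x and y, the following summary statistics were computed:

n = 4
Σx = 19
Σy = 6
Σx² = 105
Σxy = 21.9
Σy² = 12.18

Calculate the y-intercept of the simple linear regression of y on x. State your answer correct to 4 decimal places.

Sxx = Σx² − (Σx)²/n = 105 − 90.25 = 14.75
Sxy = Σxy − (Σx)(Σy)/n = 21.9 − 28.5 = -6.6
b = Sxy/Sxx = -6.6/14.75 = -0.447458
a = ȳ − b·x̄ = 1.5 − (-0.447458)·4.75 = 3.625424

3.6254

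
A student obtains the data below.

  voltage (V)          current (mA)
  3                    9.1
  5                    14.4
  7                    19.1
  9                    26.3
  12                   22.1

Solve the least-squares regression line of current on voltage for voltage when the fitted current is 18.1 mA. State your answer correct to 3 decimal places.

n = 5, Σx = 36, Σy = 91, Σxy = 734.9, Σx² = 308
Sxx = Σx² − (Σx)²/n = 308 − 259.2 = 48.8
Sxy = Σxy − (Σx)(Σy)/n = 734.9 − 655.2 = 79.7
b = Sxy/Sxx = 79.7/48.8 = 1.633197
a = ȳ − b·x̄ = 18.2 − 1.633197·7.2 = 6.440984
Set a + b·x = 18.1: x = (18.1 − 6.440984) / 1.633197 = 7.138770

7.139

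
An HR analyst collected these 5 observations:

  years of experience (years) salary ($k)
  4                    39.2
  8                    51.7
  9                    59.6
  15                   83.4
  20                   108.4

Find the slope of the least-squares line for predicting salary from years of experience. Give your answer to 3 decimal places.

n = 5, Σx = 56, Σy = 342.3, Σxy = 4525.8, Σx² = 786
Sxx = Σx² − (Σx)²/n = 786 − 627.2 = 158.8
Sxy = Σxy − (Σx)(Σy)/n = 4525.8 − 3833.76 = 692.04
b = Sxy/Sxx = 692.04/158.8 = 4.357935

4.358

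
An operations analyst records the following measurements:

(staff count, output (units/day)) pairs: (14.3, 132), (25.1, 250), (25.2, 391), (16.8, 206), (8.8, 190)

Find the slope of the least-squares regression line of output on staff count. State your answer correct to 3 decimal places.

n = 5, Σx = 90.2, Σy = 1169, Σxy = 23148.6, Σx² = 1829.22
Sxx = Σx² − (Σx)²/n = 1829.22 − 1627.208 = 202.012
Sxy = Σxy − (Σx)(Σy)/n = 23148.6 − 21088.76 = 2059.84
b = Sxy/Sxx = 2059.84/202.012 = 10.196622

10.197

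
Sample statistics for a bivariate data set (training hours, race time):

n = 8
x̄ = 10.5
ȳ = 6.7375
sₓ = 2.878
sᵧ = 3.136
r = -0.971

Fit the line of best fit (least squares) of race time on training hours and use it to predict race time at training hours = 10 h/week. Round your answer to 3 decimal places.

7.267

b = r · sᵧ/sₓ = -0.971 · 3.136/2.878 = -1.058046
a = ȳ − b·x̄ = 6.7375 − (-1.058046)·10.5 = 17.846982
ŷ(10) = a + b·10 = 17.846982 + (-1.058046)·10 = 7.266523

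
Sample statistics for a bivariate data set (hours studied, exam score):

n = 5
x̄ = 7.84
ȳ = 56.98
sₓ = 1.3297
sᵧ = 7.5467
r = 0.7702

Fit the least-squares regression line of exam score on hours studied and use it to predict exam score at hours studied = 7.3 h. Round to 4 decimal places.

b = r · sᵧ/sₓ = 0.7702 · 7.5467/1.3297 = 4.371263
a = ȳ − b·x̄ = 56.98 − 4.371263·7.84 = 22.709298
ŷ(7.3) = a + b·7.3 = 22.709298 + 4.371263·7.3 = 54.619518

54.6195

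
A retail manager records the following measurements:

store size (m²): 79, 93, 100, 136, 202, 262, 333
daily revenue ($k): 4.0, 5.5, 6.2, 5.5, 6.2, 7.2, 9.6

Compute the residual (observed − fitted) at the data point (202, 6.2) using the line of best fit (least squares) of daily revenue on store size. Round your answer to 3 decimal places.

-0.604

n = 7, Σx = 1205, Σy = 44.2, Σxy = 8531.1, Σx² = 263723
Sxx = Σx² − (Σx)²/n = 263723 − 207432.142857 = 56290.857143
Sxy = Σxy − (Σx)(Σy)/n = 8531.1 − 7608.714286 = 922.385714
b = Sxy/Sxx = 922.385714/56290.857143 = 0.016386
a = ȳ − b·x̄ = 6.314286 − 0.016386·172.142857 = 3.493541
ŷ(202) = 3.493541 + 0.016386·202 = 6.803527
residual = y − ŷ = 6.2 − 6.803527 = -0.603527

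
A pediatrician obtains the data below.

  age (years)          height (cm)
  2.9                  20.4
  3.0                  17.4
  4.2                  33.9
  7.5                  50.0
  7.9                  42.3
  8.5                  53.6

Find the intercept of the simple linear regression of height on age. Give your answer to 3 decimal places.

4.703

n = 6, Σx = 34, Σy = 217.6, Σxy = 1418.51, Σx² = 225.96
Sxx = Σx² − (Σx)²/n = 225.96 − 192.666667 = 33.293333
Sxy = Σxy − (Σx)(Σy)/n = 1418.51 − 1233.066667 = 185.443333
b = Sxy/Sxx = 185.443333/33.293333 = 5.569984
a = ȳ − b·x̄ = 36.266667 − 5.569984·5.666667 = 4.703424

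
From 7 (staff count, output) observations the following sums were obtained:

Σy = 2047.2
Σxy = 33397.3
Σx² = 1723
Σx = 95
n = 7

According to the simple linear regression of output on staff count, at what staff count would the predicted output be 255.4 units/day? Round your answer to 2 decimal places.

10.71

Sxx = Σx² − (Σx)²/n = 1723 − 1289.285714 = 433.714286
Sxy = Σxy − (Σx)(Σy)/n = 33397.3 − 27783.428571 = 5613.871429
b = Sxy/Sxx = 5613.871429/433.714286 = 12.943709
a = ȳ − b·x̄ = 292.457143 − 12.943709·13.571429 = 116.792523
Set a + b·x = 255.4: x = (255.4 − 116.792523) / 12.943709 = 10.708482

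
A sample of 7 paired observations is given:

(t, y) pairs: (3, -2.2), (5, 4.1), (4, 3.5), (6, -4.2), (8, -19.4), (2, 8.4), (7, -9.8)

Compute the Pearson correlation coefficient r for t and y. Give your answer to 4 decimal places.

n = 7, Σx = 35, Σy = -19.6, Σxy = -204.3, Σx² = 203, Σy² = 594.5
Sxx = Σx² − (Σx)²/n = 203 − 175 = 28
Sxy = Σxy − (Σx)(Σy)/n = -204.3 − (-98) = -106.3
Syy = Σy² − (Σy)²/n = 594.5 − 54.88 = 539.62
r = Sxy/√(Sxx·Syy) = -106.3/√(15109.36) = -106.3/122.920137 = -0.864789

-0.8648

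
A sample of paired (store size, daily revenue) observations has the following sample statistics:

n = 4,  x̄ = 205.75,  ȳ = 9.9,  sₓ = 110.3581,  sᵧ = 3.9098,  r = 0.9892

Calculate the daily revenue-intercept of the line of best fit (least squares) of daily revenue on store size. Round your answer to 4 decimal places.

2.6894

b = r · sᵧ/sₓ = 0.9892 · 3.9098/110.3581 = 0.035046
a = ȳ − b·x̄ = 9.9 − 0.035046·205.75 = 2.689352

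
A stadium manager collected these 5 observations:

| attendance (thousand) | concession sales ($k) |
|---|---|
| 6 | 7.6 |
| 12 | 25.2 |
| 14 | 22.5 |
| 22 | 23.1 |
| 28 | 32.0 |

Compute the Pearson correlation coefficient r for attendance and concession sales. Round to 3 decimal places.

0.831

n = 5, Σx = 82, Σy = 110.4, Σxy = 2067.2, Σx² = 1644, Σy² = 2756.66
Sxx = Σx² − (Σx)²/n = 1644 − 1344.8 = 299.2
Sxy = Σxy − (Σx)(Σy)/n = 2067.2 − 1810.56 = 256.64
Syy = Σy² − (Σy)²/n = 2756.66 − 2437.632 = 319.028
r = Sxy/√(Sxx·Syy) = 256.64/√(95453.1776) = 256.64/308.954977 = 0.830671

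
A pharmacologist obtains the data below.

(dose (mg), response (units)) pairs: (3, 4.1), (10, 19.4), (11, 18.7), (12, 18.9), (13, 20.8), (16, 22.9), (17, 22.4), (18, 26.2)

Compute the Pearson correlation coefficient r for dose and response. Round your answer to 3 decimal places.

0.949

n = 8, Σx = 100, Σy = 153.4, Σxy = 2128, Σx² = 1412, Σy² = 3245.32
Sxx = Σx² − (Σx)²/n = 1412 − 1250 = 162
Sxy = Σxy − (Σx)(Σy)/n = 2128 − 1917.5 = 210.5
Syy = Σy² − (Σy)²/n = 3245.32 − 2941.445 = 303.875
r = Sxy/√(Sxx·Syy) = 210.5/√(49227.75) = 210.5/221.873275 = 0.948740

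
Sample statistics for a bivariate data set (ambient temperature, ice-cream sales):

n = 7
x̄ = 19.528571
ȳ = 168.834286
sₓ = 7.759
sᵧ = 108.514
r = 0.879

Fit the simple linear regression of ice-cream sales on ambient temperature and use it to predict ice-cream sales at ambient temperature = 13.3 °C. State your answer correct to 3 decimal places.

92.265

b = r · sᵧ/sₓ = 0.879 · 108.514/7.759 = 12.293312
a = ȳ − b·x̄ = 168.834286 − 12.293312·19.528571 = -71.236526
ŷ(13.3) = a + b·13.3 = -71.236526 + 12.293312·13.3 = 92.264521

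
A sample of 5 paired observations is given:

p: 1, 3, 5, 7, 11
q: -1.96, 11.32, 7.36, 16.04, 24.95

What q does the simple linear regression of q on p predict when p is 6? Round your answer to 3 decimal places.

n = 5, Σx = 27, Σy = 57.71, Σxy = 455.53, Σx² = 205
Sxx = Σx² − (Σx)²/n = 205 − 145.8 = 59.2
Sxy = Σxy − (Σx)(Σy)/n = 455.53 − 311.634 = 143.896
b = Sxy/Sxx = 143.896/59.2 = 2.430676
a = ȳ − b·x̄ = 11.542 − 2.430676·5.4 = -1.583649
ŷ(6) = a + b·6 = -1.583649 + 2.430676·6 = 13.000405

13.000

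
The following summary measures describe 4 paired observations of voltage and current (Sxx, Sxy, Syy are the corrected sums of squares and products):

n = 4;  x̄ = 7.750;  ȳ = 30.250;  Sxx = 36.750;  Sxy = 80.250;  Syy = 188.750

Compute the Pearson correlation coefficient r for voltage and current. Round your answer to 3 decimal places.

r = Sxy/√(Sxx·Syy) = 80.25/√(6936.5625) = 80.25/83.286028 = 0.963547

0.964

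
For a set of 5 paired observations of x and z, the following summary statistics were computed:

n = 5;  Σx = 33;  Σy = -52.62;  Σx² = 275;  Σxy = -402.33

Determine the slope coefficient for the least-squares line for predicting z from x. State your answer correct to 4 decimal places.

-0.9622

Sxx = Σx² − (Σx)²/n = 275 − 217.8 = 57.2
Sxy = Σxy − (Σx)(Σy)/n = -402.33 − (-347.292) = -55.038
b = Sxy/Sxx = -55.038/57.2 = -0.962203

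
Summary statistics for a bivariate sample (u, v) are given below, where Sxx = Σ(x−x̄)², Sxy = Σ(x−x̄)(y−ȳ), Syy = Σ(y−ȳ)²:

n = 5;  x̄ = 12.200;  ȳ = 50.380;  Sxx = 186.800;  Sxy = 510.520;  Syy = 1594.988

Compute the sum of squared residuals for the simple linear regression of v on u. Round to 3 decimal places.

b = Sxy/Sxx = 510.52/186.8 = 2.732976
SSE = Syy − b·Sxy = 1594.988 − 2.732976·510.52 = 199.748865

199.749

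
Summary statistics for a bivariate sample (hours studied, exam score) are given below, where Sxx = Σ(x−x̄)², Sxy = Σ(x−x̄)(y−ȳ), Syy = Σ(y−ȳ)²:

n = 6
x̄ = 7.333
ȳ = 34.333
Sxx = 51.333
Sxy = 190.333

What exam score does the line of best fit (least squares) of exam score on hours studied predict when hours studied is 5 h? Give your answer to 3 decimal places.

b = Sxy/Sxx = 190.333/51.333 = 3.707810
a = ȳ − b·x̄ = 34.333 − 3.707810·7.333 = 7.143631
ŷ(5) = a + b·5 = 7.143631 + 3.707810·5 = 25.682680

25.683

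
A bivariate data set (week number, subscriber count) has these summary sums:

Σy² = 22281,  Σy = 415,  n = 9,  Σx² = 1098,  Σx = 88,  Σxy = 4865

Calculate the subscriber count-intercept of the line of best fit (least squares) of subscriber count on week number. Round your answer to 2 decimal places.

12.89

Sxx = Σx² − (Σx)²/n = 1098 − 860.444444 = 237.555556
Sxy = Σxy − (Σx)(Σy)/n = 4865 − 4057.777778 = 807.222222
b = Sxy/Sxx = 807.222222/237.555556 = 3.398036
a = ȳ − b·x̄ = 46.111111 − 3.398036·9.777778 = 12.885875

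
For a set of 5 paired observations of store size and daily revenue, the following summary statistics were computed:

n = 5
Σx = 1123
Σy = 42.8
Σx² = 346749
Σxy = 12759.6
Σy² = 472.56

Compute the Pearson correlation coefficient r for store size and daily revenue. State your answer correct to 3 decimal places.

0.993

Sxx = Σx² − (Σx)²/n = 346749 − 252225.8 = 94523.2
Sxy = Σxy − (Σx)(Σy)/n = 12759.6 − 9612.88 = 3146.72
Syy = Σy² − (Σy)²/n = 472.56 − 366.368 = 106.192
r = Sxy/√(Sxx·Syy) = 3146.72/√(10037607.6544) = 3146.72/3168.218372 = 0.993214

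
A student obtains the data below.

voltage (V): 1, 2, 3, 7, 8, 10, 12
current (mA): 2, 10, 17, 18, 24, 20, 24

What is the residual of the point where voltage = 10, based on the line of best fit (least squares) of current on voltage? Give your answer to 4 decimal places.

-2.6578

n = 7, Σx = 43, Σy = 115, Σxy = 879, Σx² = 371
Sxx = Σx² − (Σx)²/n = 371 − 264.142857 = 106.857143
Sxy = Σxy − (Σx)(Σy)/n = 879 − 706.428571 = 172.571429
b = Sxy/Sxx = 172.571429/106.857143 = 1.614973
a = ȳ − b·x̄ = 16.428571 − 1.614973·6.142857 = 6.508021
ŷ(10) = 6.508021 + 1.614973·10 = 22.657754
residual = y − ŷ = 20 − 22.657754 = -2.657754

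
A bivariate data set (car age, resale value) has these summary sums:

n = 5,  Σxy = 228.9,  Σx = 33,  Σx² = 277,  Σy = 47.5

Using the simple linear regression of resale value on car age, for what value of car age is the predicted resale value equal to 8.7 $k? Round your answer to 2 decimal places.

7.16

Sxx = Σx² − (Σx)²/n = 277 − 217.8 = 59.2
Sxy = Σxy − (Σx)(Σy)/n = 228.9 − 313.5 = -84.6
b = Sxy/Sxx = -84.6/59.2 = -1.429054
a = ȳ − b·x̄ = 9.5 − (-1.429054)·6.6 = 18.931757
Set a + b·x = 8.7: x = (8.7 − 18.931757) / (-1.429054) = 7.159811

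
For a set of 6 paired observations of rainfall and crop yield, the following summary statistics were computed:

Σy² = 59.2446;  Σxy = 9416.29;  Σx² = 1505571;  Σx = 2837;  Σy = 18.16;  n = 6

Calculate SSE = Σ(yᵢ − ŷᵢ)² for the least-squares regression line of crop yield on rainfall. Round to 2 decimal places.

Sxx = Σx² − (Σx)²/n = 1505571 − 1341428.166667 = 164142.833333
Sxy = Σxy − (Σx)(Σy)/n = 9416.29 − 8586.653333 = 829.636667
Syy = Σy² − (Σy)²/n = 59.2446 − 54.964267 = 4.280333
b = Sxy/Sxx = 829.636667/164142.833333 = 0.005054
SSE = Syy − b·Sxy = 4.280333 − 0.005054·829.636667 = 0.087052

0.09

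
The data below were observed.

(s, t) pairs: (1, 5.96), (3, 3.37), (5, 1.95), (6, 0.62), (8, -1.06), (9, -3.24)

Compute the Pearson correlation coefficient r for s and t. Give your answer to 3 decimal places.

-0.992

n = 6, Σx = 32, Σy = 7.6, Σxy = -8.1, Σx² = 216, Σy² = 62.6866
Sxx = Σx² − (Σx)²/n = 216 − 170.666667 = 45.333333
Sxy = Σxy − (Σx)(Σy)/n = -8.1 − 40.533333 = -48.633333
Syy = Σy² − (Σy)²/n = 62.6866 − 9.626667 = 53.059933
r = Sxy/√(Sxx·Syy) = -48.633333/√(2405.383644) = -48.633333/49.044711 = -0.991612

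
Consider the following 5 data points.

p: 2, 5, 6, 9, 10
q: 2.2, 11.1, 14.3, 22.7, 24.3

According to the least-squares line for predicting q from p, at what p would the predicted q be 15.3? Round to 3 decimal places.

n = 5, Σx = 32, Σy = 74.6, Σxy = 593, Σx² = 246
Sxx = Σx² − (Σx)²/n = 246 − 204.8 = 41.2
Sxy = Σxy − (Σx)(Σy)/n = 593 − 477.44 = 115.56
b = Sxy/Sxx = 115.56/41.2 = 2.804854
a = ȳ − b·x̄ = 14.92 − 2.804854·6.4 = -3.031068
Set a + b·x = 15.3: x = (15.3 − (-3.031068)) / 2.804854 = 6.535479

6.535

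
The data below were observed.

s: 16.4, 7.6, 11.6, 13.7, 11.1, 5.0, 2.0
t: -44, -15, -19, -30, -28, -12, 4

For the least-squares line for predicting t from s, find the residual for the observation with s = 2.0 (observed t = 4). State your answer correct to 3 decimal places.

2.355

n = 7, Σx = 67.4, Σy = -144, Σxy = -1829.8, Σx² = 801.18
Sxx = Σx² − (Σx)²/n = 801.18 − 648.965714 = 152.214286
Sxy = Σxy − (Σx)(Σy)/n = -1829.8 − (-1386.514286) = -443.285714
b = Sxy/Sxx = -443.285714/152.214286 = -2.912248
a = ȳ − b·x̄ = -20.571429 − (-2.912248)·9.628571 = 7.469357
ŷ(2.0) = 7.469357 + (-2.912248)·2 = 1.644862
residual = y − ŷ = 4 − 1.644862 = 2.355138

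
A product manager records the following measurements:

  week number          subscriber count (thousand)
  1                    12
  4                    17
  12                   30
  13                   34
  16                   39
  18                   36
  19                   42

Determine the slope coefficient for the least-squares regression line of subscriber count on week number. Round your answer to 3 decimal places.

n = 7, Σx = 83, Σy = 210, Σxy = 2952, Σx² = 1271
Sxx = Σx² − (Σx)²/n = 1271 − 984.142857 = 286.857143
Sxy = Σxy − (Σx)(Σy)/n = 2952 − 2490 = 462
b = Sxy/Sxx = 462/286.857143 = 1.610558

1.611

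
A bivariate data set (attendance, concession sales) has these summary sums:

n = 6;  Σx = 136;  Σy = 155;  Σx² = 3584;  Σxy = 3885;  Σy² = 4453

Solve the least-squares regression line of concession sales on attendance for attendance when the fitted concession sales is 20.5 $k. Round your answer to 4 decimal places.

15.4726

Sxx = Σx² − (Σx)²/n = 3584 − 3082.666667 = 501.333333
Sxy = Σxy − (Σx)(Σy)/n = 3885 − 3513.333333 = 371.666667
b = Sxy/Sxx = 371.666667/501.333333 = 0.741356
a = ȳ − b·x̄ = 25.833333 − 0.741356·22.666667 = 9.029255
Set a + b·x = 20.5: x = (20.5 − 9.029255) / 0.741356 = 15.472646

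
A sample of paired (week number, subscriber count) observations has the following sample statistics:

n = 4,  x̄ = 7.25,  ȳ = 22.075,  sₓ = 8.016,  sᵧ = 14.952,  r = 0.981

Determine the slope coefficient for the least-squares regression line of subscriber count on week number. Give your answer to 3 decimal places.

b = r · sᵧ/sₓ = 0.981 · 14.952/8.016 = 1.829829

1.830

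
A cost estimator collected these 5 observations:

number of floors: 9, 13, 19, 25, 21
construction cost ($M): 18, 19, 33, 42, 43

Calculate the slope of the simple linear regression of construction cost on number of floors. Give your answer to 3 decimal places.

1.789

n = 5, Σx = 87, Σy = 155, Σxy = 2989, Σx² = 1677
Sxx = Σx² − (Σx)²/n = 1677 − 1513.8 = 163.2
Sxy = Σxy − (Σx)(Σy)/n = 2989 − 2697 = 292
b = Sxy/Sxx = 292/163.2 = 1.789216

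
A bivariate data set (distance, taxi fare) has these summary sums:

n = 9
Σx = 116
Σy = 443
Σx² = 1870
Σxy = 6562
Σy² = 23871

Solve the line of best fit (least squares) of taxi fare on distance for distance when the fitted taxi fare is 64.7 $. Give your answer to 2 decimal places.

Sxx = Σx² − (Σx)²/n = 1870 − 1495.111111 = 374.888889
Sxy = Σxy − (Σx)(Σy)/n = 6562 − 5709.777778 = 852.222222
b = Sxy/Sxx = 852.222222/374.888889 = 2.273266
a = ȳ − b·x̄ = 49.222222 − 2.273266·12.888889 = 19.922347
Set a + b·x = 64.7: x = (64.7 − 19.922347) / 2.273266 = 19.697497

19.70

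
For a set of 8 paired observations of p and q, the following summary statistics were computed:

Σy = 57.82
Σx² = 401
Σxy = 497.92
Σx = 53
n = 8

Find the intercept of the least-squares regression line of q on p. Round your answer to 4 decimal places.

Sxx = Σx² − (Σx)²/n = 401 − 351.125 = 49.875
Sxy = Σxy − (Σx)(Σy)/n = 497.92 − 383.0575 = 114.8625
b = Sxy/Sxx = 114.8625/49.875 = 2.303008
a = ȳ − b·x̄ = 7.2275 − 2.303008·6.625 = -8.029925

-8.0299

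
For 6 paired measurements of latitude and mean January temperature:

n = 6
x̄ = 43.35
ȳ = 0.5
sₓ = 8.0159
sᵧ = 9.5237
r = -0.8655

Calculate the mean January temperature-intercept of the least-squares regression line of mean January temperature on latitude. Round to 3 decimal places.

45.077

b = r · sᵧ/sₓ = -0.8655 · 9.5237/8.0159 = -1.028302
a = ȳ − b·x̄ = 0.5 − (-1.028302)·43.35 = 45.076872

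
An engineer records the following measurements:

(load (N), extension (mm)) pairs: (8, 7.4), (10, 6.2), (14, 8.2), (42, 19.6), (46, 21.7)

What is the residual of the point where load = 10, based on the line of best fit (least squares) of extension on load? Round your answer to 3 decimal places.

n = 5, Σx = 120, Σy = 63.1, Σxy = 2057.4, Σx² = 4240
Sxx = Σx² − (Σx)²/n = 4240 − 2880 = 1360
Sxy = Σxy − (Σx)(Σy)/n = 2057.4 − 1514.4 = 543
b = Sxy/Sxx = 543/1360 = 0.399265
a = ȳ − b·x̄ = 12.62 − 0.399265·24 = 3.037647
ŷ(10) = 3.037647 + 0.399265·10 = 7.030294
residual = y − ŷ = 6.2 − 7.030294 = -0.830294

-0.830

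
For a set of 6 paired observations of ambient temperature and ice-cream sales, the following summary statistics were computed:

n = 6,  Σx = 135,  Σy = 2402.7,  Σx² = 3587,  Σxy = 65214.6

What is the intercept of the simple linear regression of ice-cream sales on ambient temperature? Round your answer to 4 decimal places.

-56.2591

Sxx = Σx² − (Σx)²/n = 3587 − 3037.5 = 549.5
Sxy = Σxy − (Σx)(Σy)/n = 65214.6 − 54060.75 = 11153.85
b = Sxy/Sxx = 11153.85/549.5 = 20.298180
a = ȳ − b·x̄ = 400.45 − 20.298180·22.5 = -56.259054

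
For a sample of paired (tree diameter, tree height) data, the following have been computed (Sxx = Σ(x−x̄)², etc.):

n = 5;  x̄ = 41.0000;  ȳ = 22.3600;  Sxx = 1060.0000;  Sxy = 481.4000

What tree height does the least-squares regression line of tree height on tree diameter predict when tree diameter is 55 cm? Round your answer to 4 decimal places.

28.7181

b = Sxy/Sxx = 481.4/1060 = 0.454151
a = ȳ − b·x̄ = 22.36 − 0.454151·41 = 3.739811
ŷ(55) = a + b·55 = 3.739811 + 0.454151·55 = 28.718113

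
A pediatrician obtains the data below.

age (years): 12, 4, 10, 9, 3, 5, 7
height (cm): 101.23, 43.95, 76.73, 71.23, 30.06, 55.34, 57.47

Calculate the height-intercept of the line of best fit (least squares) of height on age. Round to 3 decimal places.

n = 7, Σx = 50, Σy = 436.01, Σxy = 3568.1, Σx² = 424
Sxx = Σx² − (Σx)²/n = 424 − 357.142857 = 66.857143
Sxy = Σxy − (Σx)(Σy)/n = 3568.1 − 3114.357143 = 453.742857
b = Sxy/Sxx = 453.742857/66.857143 = 6.786752
a = ȳ − b·x̄ = 62.287143 − 6.786752·7.142857 = 13.810342

13.810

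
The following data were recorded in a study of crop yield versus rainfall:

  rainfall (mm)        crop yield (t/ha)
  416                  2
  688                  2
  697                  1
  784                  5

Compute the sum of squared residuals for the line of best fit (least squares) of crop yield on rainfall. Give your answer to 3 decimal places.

7.278

n = 4, Σx = 2585, Σy = 10, Σxy = 6825, Σx² = 1746865, Σy² = 34
Sxx = Σx² − (Σx)²/n = 1746865 − 1670556.25 = 76308.75
Sxy = Σxy − (Σx)(Σy)/n = 6825 − 6462.5 = 362.5
Syy = Σy² − (Σy)²/n = 34 − 25 = 9
b = Sxy/Sxx = 362.5/76308.75 = 0.004750
SSE = Syy − b·Sxy = 9 − 0.004750·362.5 = 7.277966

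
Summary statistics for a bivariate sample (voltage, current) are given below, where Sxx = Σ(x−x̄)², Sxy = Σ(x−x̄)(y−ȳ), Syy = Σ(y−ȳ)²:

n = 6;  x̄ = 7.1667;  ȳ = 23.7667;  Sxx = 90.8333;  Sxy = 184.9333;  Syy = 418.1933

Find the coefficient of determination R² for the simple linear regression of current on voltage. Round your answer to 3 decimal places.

0.900

R² = Sxy²/(Sxx·Syy) = (184.9333)²/(90.8333·418.1933) = 0.900343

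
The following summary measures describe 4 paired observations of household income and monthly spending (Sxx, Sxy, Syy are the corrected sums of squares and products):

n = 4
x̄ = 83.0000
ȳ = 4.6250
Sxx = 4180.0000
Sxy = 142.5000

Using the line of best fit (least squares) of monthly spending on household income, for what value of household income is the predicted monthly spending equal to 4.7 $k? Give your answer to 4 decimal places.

b = Sxy/Sxx = 142.5/4180 = 0.034091
a = ȳ − b·x̄ = 4.625 − 0.034091·83 = 1.795455
Set a + b·x = 4.7: x = (4.7 − 1.795455) / 0.034091 = 85.2

85.2000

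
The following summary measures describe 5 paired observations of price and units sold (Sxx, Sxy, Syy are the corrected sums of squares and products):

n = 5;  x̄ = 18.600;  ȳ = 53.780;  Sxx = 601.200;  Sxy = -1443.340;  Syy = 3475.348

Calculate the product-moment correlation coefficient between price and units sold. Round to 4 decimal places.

r = Sxy/√(Sxx·Syy) = -1443.34/√(2089379.2176) = -1443.34/1445.468511 = -0.998527

-0.9985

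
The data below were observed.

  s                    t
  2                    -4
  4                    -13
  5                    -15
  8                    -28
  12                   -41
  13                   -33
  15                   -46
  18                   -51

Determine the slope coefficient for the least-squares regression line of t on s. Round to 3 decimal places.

n = 8, Σx = 77, Σy = -231, Σxy = -2888, Σx² = 971
Sxx = Σx² − (Σx)²/n = 971 − 741.125 = 229.875
Sxy = Σxy − (Σx)(Σy)/n = -2888 − (-2223.375) = -664.625
b = Sxy/Sxx = -664.625/229.875 = -2.891245

-2.891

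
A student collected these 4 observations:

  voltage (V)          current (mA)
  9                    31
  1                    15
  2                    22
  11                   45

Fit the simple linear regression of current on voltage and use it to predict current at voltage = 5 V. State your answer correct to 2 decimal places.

26.41

n = 4, Σx = 23, Σy = 113, Σxy = 833, Σx² = 207
Sxx = Σx² − (Σx)²/n = 207 − 132.25 = 74.75
Sxy = Σxy − (Σx)(Σy)/n = 833 − 649.75 = 183.25
b = Sxy/Sxx = 183.25/74.75 = 2.451505
a = ȳ − b·x̄ = 28.25 − 2.451505·5.75 = 14.153846
ŷ(5) = a + b·5 = 14.153846 + 2.451505·5 = 26.411371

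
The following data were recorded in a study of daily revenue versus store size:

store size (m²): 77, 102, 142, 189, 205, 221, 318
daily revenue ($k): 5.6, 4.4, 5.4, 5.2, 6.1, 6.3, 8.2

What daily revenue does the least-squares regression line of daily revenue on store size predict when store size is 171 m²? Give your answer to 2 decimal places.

n = 7, Σx = 1254, Σy = 41.2, Σxy = 7880, Σx² = 264208
Sxx = Σx² − (Σx)²/n = 264208 − 224645.142857 = 39562.857143
Sxy = Σxy − (Σx)(Σy)/n = 7880 − 7380.685714 = 499.314286
b = Sxy/Sxx = 499.314286/39562.857143 = 0.012621
a = ȳ − b·x̄ = 5.885714 − 0.012621·179.142857 = 3.624791
ŷ(171) = a + b·171 = 3.624791 + 0.012621·171 = 5.782945

5.78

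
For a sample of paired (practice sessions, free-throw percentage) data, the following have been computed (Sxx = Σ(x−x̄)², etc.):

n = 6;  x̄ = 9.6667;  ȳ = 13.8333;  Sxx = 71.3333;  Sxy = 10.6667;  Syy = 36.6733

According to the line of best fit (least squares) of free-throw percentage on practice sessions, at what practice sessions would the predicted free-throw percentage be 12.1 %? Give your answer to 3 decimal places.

-1.925

b = Sxy/Sxx = 10.6667/71.3333 = 0.149533
a = ȳ − b·x̄ = 13.8333 − 0.149533·9.6667 = 12.387807
Set a + b·x = 12.1: x = (12.1 − 12.387807) / 0.149533 = -1.924702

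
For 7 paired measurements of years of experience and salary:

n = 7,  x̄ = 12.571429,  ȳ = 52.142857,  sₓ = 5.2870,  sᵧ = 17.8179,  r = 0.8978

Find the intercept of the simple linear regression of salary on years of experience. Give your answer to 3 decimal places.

14.105

b = r · sᵧ/sₓ = 0.8978 · 17.8179/5.287 = 3.025707
a = ȳ − b·x̄ = 52.142857 − 3.025707·12.571429 = 14.105402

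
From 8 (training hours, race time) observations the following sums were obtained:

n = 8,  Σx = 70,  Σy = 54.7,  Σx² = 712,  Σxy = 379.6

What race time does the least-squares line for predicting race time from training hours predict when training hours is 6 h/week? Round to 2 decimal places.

9.57

Sxx = Σx² − (Σx)²/n = 712 − 612.5 = 99.5
Sxy = Σxy − (Σx)(Σy)/n = 379.6 − 478.625 = -99.025
b = Sxy/Sxx = -99.025/99.5 = -0.995226
a = ȳ − b·x̄ = 6.8375 − (-0.995226)·8.75 = 15.545729
ŷ(6) = a + b·6 = 15.545729 + (-0.995226)·6 = 9.574372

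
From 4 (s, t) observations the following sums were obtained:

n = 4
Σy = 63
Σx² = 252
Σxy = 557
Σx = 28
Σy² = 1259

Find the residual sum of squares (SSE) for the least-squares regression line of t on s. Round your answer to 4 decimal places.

Sxx = Σx² − (Σx)²/n = 252 − 196 = 56
Sxy = Σxy − (Σx)(Σy)/n = 557 − 441 = 116
Syy = Σy² − (Σy)²/n = 1259 − 992.25 = 266.75
b = Sxy/Sxx = 116/56 = 2.071429
SSE = Syy − b·Sxy = 266.75 − 2.071429·116 = 26.464286

26.4643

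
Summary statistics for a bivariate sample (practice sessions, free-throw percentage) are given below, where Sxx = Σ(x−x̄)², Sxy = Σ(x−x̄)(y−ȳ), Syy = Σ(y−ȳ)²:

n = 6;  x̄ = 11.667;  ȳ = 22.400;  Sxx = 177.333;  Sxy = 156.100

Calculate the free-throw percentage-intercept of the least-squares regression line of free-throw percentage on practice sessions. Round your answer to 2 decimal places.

b = Sxy/Sxx = 156.1/177.333 = 0.880265
a = ȳ − b·x̄ = 22.4 − 0.880265·11.667 = 12.129950

12.13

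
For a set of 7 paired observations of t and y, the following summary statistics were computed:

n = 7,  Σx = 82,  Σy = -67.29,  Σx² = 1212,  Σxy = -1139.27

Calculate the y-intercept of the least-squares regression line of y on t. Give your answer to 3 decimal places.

Sxx = Σx² − (Σx)²/n = 1212 − 960.571429 = 251.428571
Sxy = Σxy − (Σx)(Σy)/n = -1139.27 − (-788.254286) = -351.015714
b = Sxy/Sxx = -351.015714/251.428571 = -1.396085
a = ȳ − b·x̄ = -9.612857 − (-1.396085)·11.714286 = 6.741284

6.741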